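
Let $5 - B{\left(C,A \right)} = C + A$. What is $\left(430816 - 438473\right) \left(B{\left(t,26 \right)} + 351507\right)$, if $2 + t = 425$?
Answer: $-2688089391$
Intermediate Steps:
$t = 423$ ($t = -2 + 425 = 423$)
$B{\left(C,A \right)} = 5 - A - C$ ($B{\left(C,A \right)} = 5 - \left(C + A\right) = 5 - \left(A + C\right) = 5 - A - C$)
$\left(430816 - 438473\right) \left(B{\left(t,26 \right)} + 351507\right) = \left(430816 - 438473\right) \left(\left(5 - 26 - 423\right) + 351507\right) = - 7657 \left(\left(5 - 26 - 423\right) + 351507\right) = - 7657 \left(-444 + 351507\right) = \left(-7657\right) 351063 = -2688089391$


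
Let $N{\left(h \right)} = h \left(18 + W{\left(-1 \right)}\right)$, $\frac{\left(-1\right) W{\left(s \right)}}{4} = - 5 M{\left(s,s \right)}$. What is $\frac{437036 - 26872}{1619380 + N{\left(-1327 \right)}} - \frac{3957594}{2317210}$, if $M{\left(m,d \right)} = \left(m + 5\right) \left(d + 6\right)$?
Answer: $- \frac{13373731409}{10111145835} \approx -1.3227$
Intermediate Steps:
$M{\left(m,d \right)} = \left(5 + m\right) \left(6 + d\right)$
$W{\left(s \right)} = 600 + 20 s^{2} + 220 s$ ($W{\left(s \right)} = - 4 \left(- 5 \left(30 + 5 s + 6 s + s s\right)\right) = - 4 \left(- 5 \left(30 + 5 s + 6 s + s^{2}\right)\right) = - 4 \left(- 5 \left(30 + s^{2} + 11 s\right)\right) = - 4 \left(-150 - 55 s - 5 s^{2}\right) = 600 + 20 s^{2} + 220 s$)
$N{\left(h \right)} = 418 h$ ($N{\left(h \right)} = h \left(18 + \left(600 + 20 \left(-1\right)^{2} + 220 \left(-1\right)\right)\right) = h \left(18 + \left(600 + 20 \cdot 1 - 220\right)\right) = h \left(18 + \left(600 + 20 - 220\right)\right) = h \left(18 + 400\right) = h 418 = 418 h$)
$\frac{437036 - 26872}{1619380 + N{\left(-1327 \right)}} - \frac{3957594}{2317210} = \frac{437036 - 26872}{1619380 + 418 \left(-1327\right)} - \frac{3957594}{2317210} = \frac{410164}{1619380 - 554686} - \frac{1978797}{1158605} = \frac{410164}{1064694} - \frac{1978797}{1158605} = 410164 \cdot \frac{1}{1064694} - \frac{1978797}{1158605} = \frac{3362}{8727} - \frac{1978797}{1158605} = - \frac{13373731409}{10111145835}$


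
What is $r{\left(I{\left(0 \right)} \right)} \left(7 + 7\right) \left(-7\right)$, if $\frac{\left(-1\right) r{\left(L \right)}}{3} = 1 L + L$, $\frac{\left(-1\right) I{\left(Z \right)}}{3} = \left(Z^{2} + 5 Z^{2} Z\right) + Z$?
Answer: $0$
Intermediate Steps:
$I{\left(Z \right)} = - 15 Z^{3} - 3 Z - 3 Z^{2}$ ($I{\left(Z \right)} = - 3 \left(\left(Z^{2} + 5 Z^{2} Z\right) + Z\right) = - 3 \left(\left(Z^{2} + 5 Z^{3}\right) + Z\right) = - 3 \left(Z + Z^{2} + 5 Z^{3}\right) = - 15 Z^{3} - 3 Z - 3 Z^{2}$)
$r{\left(L \right)} = - 6 L$ ($r{\left(L \right)} = - 3 \left(1 L + L\right) = - 3 \left(L + L\right) = - 3 \cdot 2 L = - 6 L$)
$r{\left(I{\left(0 \right)} \right)} \left(7 + 7\right) \left(-7\right) = - 6 \left(\left(-3\right) 0 \left(1 + 0 + 5 \cdot 0^{2}\right)\right) \left(7 + 7\right) \left(-7\right) = - 6 \left(\left(-3\right) 0 \left(1 + 0 + 5 \cdot 0\right)\right) 14 \left(-7\right) = - 6 \left(\left(-3\right) 0 \left(1 + 0 + 0\right)\right) \left(-98\right) = - 6 \left(\left(-3\right) 0 \cdot 1\right) \left(-98\right) = \left(-6\right) 0 \left(-98\right) = 0 \left(-98\right) = 0$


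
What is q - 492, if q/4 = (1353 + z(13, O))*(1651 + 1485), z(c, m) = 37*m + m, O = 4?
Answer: 18878228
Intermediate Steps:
z(c, m) = 38*m
q = 18878720 (q = 4*((1353 + 38*4)*(1651 + 1485)) = 4*((1353 + 152)*3136) = 4*(1505*3136) = 4*4719680 = 18878720)
q - 492 = 18878720 - 492 = 18878228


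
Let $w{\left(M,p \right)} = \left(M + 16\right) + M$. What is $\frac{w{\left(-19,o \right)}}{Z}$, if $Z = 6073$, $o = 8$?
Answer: $- \frac{22}{6073} \approx -0.0036226$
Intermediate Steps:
$w{\left(M,p \right)} = 16 + 2 M$ ($w{\left(M,p \right)} = \left(16 + M\right) + M = 16 + 2 M$)
$\frac{w{\left(-19,o \right)}}{Z} = \frac{16 + 2 \left(-19\right)}{6073} = \left(16 - 38\right) \frac{1}{6073} = \left(-22\right) \frac{1}{6073} = - \frac{22}{6073}$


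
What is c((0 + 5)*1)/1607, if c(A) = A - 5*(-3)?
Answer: 20/1607 ≈ 0.012446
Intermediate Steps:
c(A) = 15 + A (c(A) = A + 15 = 15 + A)
c((0 + 5)*1)/1607 = (15 + (0 + 5)*1)/1607 = (15 + 5*1)*(1/1607) = (15 + 5)*(1/1607) = 20*(1/1607) = 20/1607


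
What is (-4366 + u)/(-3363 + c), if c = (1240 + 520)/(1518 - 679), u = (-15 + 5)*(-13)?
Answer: 3554004/2819797 ≈ 1.2604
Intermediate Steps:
u = 130 (u = -10*(-13) = 130)
c = 1760/839 ≈ 2.0977
(-4366 + u)/(-3363 + c) = (-4366 + 130)/(-3363 + 1760/839) = -4236/(-2819797/839) = -4236*(-839/2819797) = 3554004/2819797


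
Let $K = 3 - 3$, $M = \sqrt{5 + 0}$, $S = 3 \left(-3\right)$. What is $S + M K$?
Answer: $-9$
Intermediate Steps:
$S = -9$
$M = \sqrt{5} \approx 2.2361$
$K = 0$
$S + M K = -9 + \sqrt{5} \cdot 0 = -9 + 0 = -9$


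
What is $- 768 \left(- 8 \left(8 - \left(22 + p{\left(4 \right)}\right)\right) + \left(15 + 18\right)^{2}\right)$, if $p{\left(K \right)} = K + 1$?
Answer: $-953088$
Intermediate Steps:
$p{\left(K \right)} = 1 + K$
$- 768 \left(- 8 \left(8 - \left(22 + p{\left(4 \right)}\right)\right) + \left(15 + 18\right)^{2}\right) = - 768 \left(- 8 \left(8 - 27\right) + \left(15 + 18\right)^{2}\right) = - 768 \left(- 8 \left(8 - 27\right) + 33^{2}\right) = - 768 \left(- 8 \left(8 - 27\right) + 1089\right) = - 768 \left(\left(-8\right) \left(-19\right) + 1089\right) = - 768 \left(152 + 1089\right) = \left(-768\right) 1241 = -953088$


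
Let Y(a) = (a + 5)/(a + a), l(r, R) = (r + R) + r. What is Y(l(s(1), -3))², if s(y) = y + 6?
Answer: 64/121 ≈ 0.52893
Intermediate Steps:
s(y) = 6 + y
l(r, R) = R + 2*r (l(r, R) = (R + r) + r = R + 2*r)
Y(a) = (5 + a)/(2*a) (Y(a) = (5 + a)/((2*a)) = (5 + a)*(1/(2*a)) = (5 + a)/(2*a))
Y(l(s(1), -3))² = ((5 + (-3 + 2*(6 + 1)))/(2*(-3 + 2*(6 + 1))))² = ((5 + (-3 + 2*7))/(2*(-3 + 2*7)))² = ((5 + (-3 + 14))/(2*(-3 + 14)))² = ((½)*(5 + 11)/11)² = ((½)*(1/11)*16)² = (8/11)² = 64/121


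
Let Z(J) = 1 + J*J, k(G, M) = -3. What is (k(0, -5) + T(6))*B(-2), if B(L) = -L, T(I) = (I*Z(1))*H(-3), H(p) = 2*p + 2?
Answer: -102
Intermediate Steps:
Z(J) = 1 + J²
H(p) = 2 + 2*p
T(I) = -8*I (T(I) = (I*(1 + 1²))*(2 + 2*(-3)) = (I*(1 + 1))*(2 - 6) = (I*2)*(-4) = (2*I)*(-4) = -8*I)
(k(0, -5) + T(6))*B(-2) = (-3 - 8*6)*(-1*(-2)) = (-3 - 48)*2 = -51*2 = -102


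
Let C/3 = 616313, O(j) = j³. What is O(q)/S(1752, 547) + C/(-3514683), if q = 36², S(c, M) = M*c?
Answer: 106235110436701/46781602291 ≈ 2270.9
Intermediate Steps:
q = 1296
C = 1848939 (C = 3*616313 = 1848939)
O(q)/S(1752, 547) + C/(-3514683) = 1296³/((547*1752)) + 1848939/(-3514683) = 2176782336/958344 + 1848939*(-1/3514683) = 2176782336*(1/958344) - 616313/1171561 = 90699264/39931 - 616313/1171561 = 106235110436701/46781602291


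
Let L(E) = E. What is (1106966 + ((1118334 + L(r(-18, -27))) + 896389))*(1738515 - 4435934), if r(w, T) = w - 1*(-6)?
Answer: -8420470851663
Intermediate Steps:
r(w, T) = 6 + w (r(w, T) = w + 6 = 6 + w)
(1106966 + ((1118334 + L(r(-18, -27))) + 896389))*(1738515 - 4435934) = (1106966 + ((1118334 + (6 - 18)) + 896389))*(1738515 - 4435934) = (1106966 + ((1118334 - 12) + 896389))*(-2697419) = (1106966 + (1118322 + 896389))*(-2697419) = (1106966 + 2014711)*(-2697419) = 3121677*(-2697419) = -8420470851663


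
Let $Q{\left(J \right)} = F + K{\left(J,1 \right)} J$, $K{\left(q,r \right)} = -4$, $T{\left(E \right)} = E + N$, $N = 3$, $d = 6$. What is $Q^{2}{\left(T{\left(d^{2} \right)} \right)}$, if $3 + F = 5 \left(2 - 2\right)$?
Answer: $25281$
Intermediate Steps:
$T{\left(E \right)} = 3 + E$ ($T{\left(E \right)} = E + 3 = 3 + E$)
$F = -3$ ($F = -3 + 5 \left(2 - 2\right) = -3 + 5 \cdot 0 = -3 + 0 = -3$)
$Q{\left(J \right)} = -3 - 4 J$
$Q^{2}{\left(T{\left(d^{2} \right)} \right)} = \left(-3 - 4 \left(3 + 6^{2}\right)\right)^{2} = \left(-3 - 4 \left(3 + 36\right)\right)^{2} = \left(-3 - 156\right)^{2} = \left(-159\right)^{2} = 25281$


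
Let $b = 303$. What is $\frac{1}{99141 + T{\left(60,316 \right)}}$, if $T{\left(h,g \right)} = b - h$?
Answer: $\frac{1}{99384} \approx 1.0062 \cdot 10^{-5}$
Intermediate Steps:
$T{\left(h,g \right)} = 303 - h$
$\frac{1}{99141 + T{\left(60,316 \right)}} = \frac{1}{99141 + \left(303 - 60\right)} = \frac{1}{99141 + 243} = \frac{1}{99384}$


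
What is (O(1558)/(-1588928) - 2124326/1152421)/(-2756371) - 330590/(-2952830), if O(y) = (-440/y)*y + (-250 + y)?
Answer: 41714339363172904870295/372590268046116737165296 ≈ 0.11196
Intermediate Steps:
O(y) = -690 + y (O(y) = -440 + (-250 + y) = -690 + y)
(O(1558)/(-1588928) - 2124326/1152421)/(-2756371) - 330590/(-2952830) = ((-690 + 1558)/(-1588928) - 2124326/1152421)/(-2756371) - 330590/(-2952830) = (868*(-1/1588928) - 2124326*1/1152421)*(-1/2756371) - 330590*(-1/2952830) = (-217/397232 - 2124326/1152421)*(-1/2756371) + 33059/295283 = -844100340989/457778498672*(-1/2756371) + 33059/295283 = 844100340989/1261807378163039312 + 33059/295283 = 41714339363172904870295/372590268046116737165296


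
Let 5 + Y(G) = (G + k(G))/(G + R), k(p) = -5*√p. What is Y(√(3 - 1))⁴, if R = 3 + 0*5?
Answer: (15 + 4*√2 + 5*2^(¼))⁴/(3 + √2)⁴ ≈ 1319.2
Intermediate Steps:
R = 3 (R = 3 + 0 = 3)
Y(G) = -5 + (G - 5*√G)/(3 + G) (Y(G) = -5 + (G - 5*√G)/(G + 3) = -5 + (G - 5*√G)/(3 + G))
Y(√(3 - 1))⁴ = ((-15 - 5*(3 - 1)^(¼) - 4*√(3 - 1))/(3 + √(3 - 1)))⁴ = ((-15 - 5*2^(¼) - 4*√2)/(3 + √2))⁴ = (-15 - 5*2^(¼) - 4*√2)⁴/(3 + √2)⁴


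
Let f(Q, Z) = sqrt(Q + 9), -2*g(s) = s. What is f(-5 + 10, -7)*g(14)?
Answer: -7*sqrt(14) ≈ -26.192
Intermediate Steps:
g(s) = -s/2
f(Q, Z) = sqrt(9 + Q)
f(-5 + 10, -7)*g(14) = sqrt(9 + (-5 + 10))*(-1/2*14) = sqrt(9 + 5)*(-7) = sqrt(14)*(-7) = -7*sqrt(14)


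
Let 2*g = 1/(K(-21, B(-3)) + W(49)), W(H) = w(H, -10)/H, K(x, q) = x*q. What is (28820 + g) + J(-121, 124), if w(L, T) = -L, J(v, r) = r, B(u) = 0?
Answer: 57887/2 ≈ 28944.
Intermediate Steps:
K(x, q) = q*x
W(H) = -1 (W(H) = (-H)/H = -1)
g = -1/2 (g = 1/(2*(0*(-21) - 1)) = 1/(2*(0 - 1)) = (1/2)/(-1) = (1/2)*(-1) = -1/2 ≈ -0.50000)
(28820 + g) + J(-121, 124) = (28820 - 1/2) + 124 = 57639/2 + 124 = 57887/2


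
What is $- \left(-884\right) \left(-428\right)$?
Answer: $-378352$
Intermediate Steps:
$- \left(-884\right) \left(-428\right) = \left(-1\right) 378352 = -378352$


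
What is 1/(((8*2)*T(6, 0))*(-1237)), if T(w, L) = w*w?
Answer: -1/712512 ≈ -1.4035e-6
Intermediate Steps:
T(w, L) = w²
1/(((8*2)*T(6, 0))*(-1237)) = 1/(((8*2)*6²)*(-1237)) = 1/((16*36)*(-1237)) = 1/(576*(-1237)) = 1/(-712512) = -1/712512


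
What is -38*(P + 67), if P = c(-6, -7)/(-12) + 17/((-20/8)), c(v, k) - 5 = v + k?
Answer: -34694/15 ≈ -2312.9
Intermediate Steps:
c(v, k) = 5 + k + v (c(v, k) = 5 + (v + k) = 5 + (k + v) = 5 + k + v)
P = -92/15 (P = (5 - 7 - 6)/(-12) + 17/((-20/8)) = -8*(-1/12) + 17/((-20*⅛)) = ⅔ + 17/(-5/2) = ⅔ + 17*(-⅖) = ⅔ - 34/5 = -92/15 ≈ -6.1333)
-38*(P + 67) = -38*(-92/15 + 67) = -38*913/15 = -34694/15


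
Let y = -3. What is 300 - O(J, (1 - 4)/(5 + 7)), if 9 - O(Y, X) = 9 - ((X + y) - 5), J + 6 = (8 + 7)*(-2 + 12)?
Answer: 1233/4 ≈ 308.25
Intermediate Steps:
J = 144 (J = -6 + (8 + 7)*(-2 + 12) = -6 + 15*10 = -6 + 150 = 144)
O(Y, X) = -8 + X (O(Y, X) = 9 - (9 - ((X - 3) - 5)) = 9 - (9 - ((-3 + X) - 5)) = 9 - (9 - (-8 + X)) = 9 - (9 + (8 - X)) = 9 - (17 - X) = 9 + (-17 + X) = -8 + X)
300 - O(J, (1 - 4)/(5 + 7)) = 300 - (-8 + (1 - 4)/(5 + 7)) = 300 - (-8 - 3/12) = 300 - (-8 - 3*1/12) = 300 - (-8 - ¼) = 300 - 1*(-33/4) = 300 + 33/4 = 1233/4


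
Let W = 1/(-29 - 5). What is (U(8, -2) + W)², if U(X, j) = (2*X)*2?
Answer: 1181569/1156 ≈ 1022.1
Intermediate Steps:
U(X, j) = 4*X
W = -1/34 (W = 1/(-34) = -1/34 ≈ -0.029412)
(U(8, -2) + W)² = (4*8 - 1/34)² = (32 - 1/34)² = (1087/34)² = 1181569/1156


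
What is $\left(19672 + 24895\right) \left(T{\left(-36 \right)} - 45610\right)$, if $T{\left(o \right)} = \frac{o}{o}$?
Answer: $-2032656303$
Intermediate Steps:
$T{\left(o \right)} = 1$
$\left(19672 + 24895\right) \left(T{\left(-36 \right)} - 45610\right) = \left(19672 + 24895\right) \left(1 - 45610\right) = 44567 \left(-45609\right) = -2032656303$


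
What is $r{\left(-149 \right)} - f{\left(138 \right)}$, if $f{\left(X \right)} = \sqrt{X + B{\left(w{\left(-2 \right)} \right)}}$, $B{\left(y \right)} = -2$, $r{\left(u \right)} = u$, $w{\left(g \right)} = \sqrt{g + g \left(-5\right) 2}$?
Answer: $-149 - 2 \sqrt{34} \approx -160.66$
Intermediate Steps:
$w{\left(g \right)} = 3 \sqrt{- g}$ ($w{\left(g \right)} = \sqrt{g + - 5 g 2} = \sqrt{g - 10 g} = \sqrt{- 9 g} = 3 \sqrt{- g}$)
$f{\left(X \right)} = \sqrt{-2 + X}$ ($f{\left(X \right)} = \sqrt{X - 2} = \sqrt{-2 + X}$)
$r{\left(-149 \right)} - f{\left(138 \right)} = -149 - \sqrt{-2 + 138} = -149 - \sqrt{136} = -149 - 2 \sqrt{34}$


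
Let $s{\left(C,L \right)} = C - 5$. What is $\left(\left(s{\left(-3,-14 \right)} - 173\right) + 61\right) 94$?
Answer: $-11280$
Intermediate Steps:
$s{\left(C,L \right)} = -5 + C$
$\left(\left(s{\left(-3,-14 \right)} - 173\right) + 61\right) 94 = \left(\left(\left(-5 - 3\right) - 173\right) + 61\right) 94 = \left(\left(-8 - 173\right) + 61\right) 94 = \left(-181 + 61\right) 94 = \left(-120\right) 94 = -11280$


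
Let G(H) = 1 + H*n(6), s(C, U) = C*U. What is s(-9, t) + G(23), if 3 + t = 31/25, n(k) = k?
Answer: 3871/25 ≈ 154.84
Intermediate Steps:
t = -44/25 (t = -3 + 31/25 = -44/25 ≈ -1.7600)
G(H) = 1 + 6*H (G(H) = 1 + H*6 = 1 + 6*H)
s(-9, t) + G(23) = -9*(-44/25) + (1 + 6*23) = 396/25 + (1 + 138) = 396/25 + 139 = 3871/25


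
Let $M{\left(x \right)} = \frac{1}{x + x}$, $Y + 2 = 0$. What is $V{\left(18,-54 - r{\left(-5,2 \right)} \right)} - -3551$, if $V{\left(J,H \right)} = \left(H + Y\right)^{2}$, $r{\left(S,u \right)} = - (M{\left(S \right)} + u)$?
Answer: $\frac{647781}{100} \approx 6477.8$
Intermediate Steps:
$Y = -2$ ($Y = -2 + 0 = -2$)
$M{\left(x \right)} = \frac{1}{2 x}$
$r{\left(S,u \right)} = - u - \frac{1}{2 S}$ ($r{\left(S,u \right)} = - (\frac{1}{2 S} + u) = - (u + \frac{1}{2 S}) = - u - \frac{1}{2 S}$)
$V{\left(J,H \right)} = \left(-2 + H\right)^{2}$ ($V{\left(J,H \right)} = \left(H - 2\right)^{2} = \left(-2 + H\right)^{2}$)
$V{\left(18,-54 - r{\left(-5,2 \right)} \right)} - -3551 = \left(-2 - \left(54 - 2 + \frac{1}{10}\right)\right)^{2} - -3551 = \left(-2 - \left(52 + \frac{1}{10}\right)\right)^{2} + 3551 = \left(-2 - \frac{521}{10}\right)^{2} + 3551 = \left(- \frac{541}{10}\right)^{2} + 3551 = \frac{292681}{100} + 3551 = \frac{647781}{100}$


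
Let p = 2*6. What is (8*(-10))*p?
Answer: -960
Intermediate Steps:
p = 12
(8*(-10))*p = (8*(-10))*12 = -80*12 = -960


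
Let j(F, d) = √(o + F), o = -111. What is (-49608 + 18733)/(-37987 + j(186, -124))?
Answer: 1172848625/1443012094 + 154375*√3/1443012094 ≈ 0.81296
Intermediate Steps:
j(F, d) = √(-111 + F)
(-49608 + 18733)/(-37987 + j(186, -124)) = (-49608 + 18733)/(-37987 + √(-111 + 186)) = -30875/(-37987 + √75) = -30875/(-37987 + 5*√3)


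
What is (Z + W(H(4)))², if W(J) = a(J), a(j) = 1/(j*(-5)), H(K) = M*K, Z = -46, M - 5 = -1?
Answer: 13549761/6400 ≈ 2117.1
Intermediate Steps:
M = 4 (M = 5 - 1 = 4)
H(K) = 4*K
a(j) = -1/(5*j) (a(j) = 1/(-5*j) = -1/(5*j))
W(J) = -1/(5*J)
(Z + W(H(4)))² = (-46 - 1/(5*(4*4)))² = (-46 - ⅕/16)² = (-46 - ⅕*1/16)² = (-46 - 1/80)² = (-3681/80)² = 13549761/6400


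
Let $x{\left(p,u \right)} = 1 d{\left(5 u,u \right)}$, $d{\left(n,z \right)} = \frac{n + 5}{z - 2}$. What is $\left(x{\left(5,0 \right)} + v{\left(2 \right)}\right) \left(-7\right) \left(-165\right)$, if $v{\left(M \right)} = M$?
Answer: $- \frac{1155}{2} \approx -577.5$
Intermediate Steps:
$d{\left(n,z \right)} = \frac{5 + n}{-2 + z}$
$x{\left(p,u \right)} = \frac{5 + 5 u}{-2 + u}$ ($x{\left(p,u \right)} = 1 \frac{5 + 5 u}{-2 + u} = \frac{5 + 5 u}{-2 + u}$)
$\left(x{\left(5,0 \right)} + v{\left(2 \right)}\right) \left(-7\right) \left(-165\right) = \left(\frac{5 \left(1 + 0\right)}{-2 + 0} + 2\right) \left(-7\right) \left(-165\right) = \left(5 \frac{1}{-2} \cdot 1 + 2\right) \left(-7\right) \left(-165\right) = \left(5 \left(- \frac{1}{2}\right) 1 + 2\right) \left(-7\right) \left(-165\right) = \left(- \frac{5}{2} + 2\right) \left(-7\right) \left(-165\right) = \left(- \frac{1}{2}\right) \left(-7\right) \left(-165\right) = \frac{7}{2} \left(-165\right) = - \frac{1155}{2}$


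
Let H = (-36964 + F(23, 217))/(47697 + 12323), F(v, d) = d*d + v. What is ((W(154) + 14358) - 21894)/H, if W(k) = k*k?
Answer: 242780900/2537 ≈ 95696.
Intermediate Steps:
W(k) = k²
F(v, d) = v + d² (F(v, d) = d² + v = v + d²)
H = 2537/15005 (H = (-36964 + (23 + 217²))/(47697 + 12323) = (-36964 + (23 + 47089))/60020 = (-36964 + 47112)*(1/60020) = 10148*(1/60020) = 2537/15005 ≈ 0.16908)
((W(154) + 14358) - 21894)/H = ((154² + 14358) - 21894)/(2537/15005) = ((23716 + 14358) - 21894)*(15005/2537) = (38074 - 21894)*(15005/2537) = 16180*(15005/2537) = 242780900/2537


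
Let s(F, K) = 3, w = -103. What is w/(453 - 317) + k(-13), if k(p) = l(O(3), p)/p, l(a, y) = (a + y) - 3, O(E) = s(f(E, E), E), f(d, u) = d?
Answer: 33/136 ≈ 0.24265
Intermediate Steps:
O(E) = 3
l(a, y) = -3 + a + y
k(p) = 1 (k(p) = (-3 + 3 + p)/p = p/p = 1)
w/(453 - 317) + k(-13) = -103/(453 - 317) + 1 = -103/136 + 1 = 33/136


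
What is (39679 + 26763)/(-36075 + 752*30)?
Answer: -66442/13515 ≈ -4.9162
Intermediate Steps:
(39679 + 26763)/(-36075 + 752*30) = 66442/(-36075 + 22560) = 66442/(-13515) = 66442*(-1/13515) = -66442/13515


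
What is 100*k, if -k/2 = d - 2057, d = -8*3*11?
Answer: 464200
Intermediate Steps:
d = -264 (d = -24*11 = -264)
k = 4642 (k = -2*(-264 - 2057) = -2*(-2321) = 4642)
100*k = 100*4642 = 464200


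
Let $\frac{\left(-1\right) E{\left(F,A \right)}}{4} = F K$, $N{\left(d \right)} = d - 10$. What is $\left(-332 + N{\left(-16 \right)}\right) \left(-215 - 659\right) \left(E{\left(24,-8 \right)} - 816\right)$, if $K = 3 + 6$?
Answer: $-525658560$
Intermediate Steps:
$K = 9$
$N{\left(d \right)} = -10 + d$ ($N{\left(d \right)} = d - 10 = -10 + d$)
$E{\left(F,A \right)} = - 36 F$ ($E{\left(F,A \right)} = - 4 F 9 = - 4 \cdot 9 F = - 36 F$)
$\left(-332 + N{\left(-16 \right)}\right) \left(-215 - 659\right) \left(E{\left(24,-8 \right)} - 816\right) = \left(-332 - 26\right) \left(-215 - 659\right) \left(\left(-36\right) 24 - 816\right) = \left(-332 - 26\right) \left(-874\right) \left(-864 - 816\right) = \left(-358\right) \left(-874\right) \left(-1680\right) = 312892 \left(-1680\right) = -525658560$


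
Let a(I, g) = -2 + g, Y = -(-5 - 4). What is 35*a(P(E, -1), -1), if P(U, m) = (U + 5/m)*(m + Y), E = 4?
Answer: -105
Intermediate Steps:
Y = 9 (Y = -1*(-9) = 9)
P(U, m) = (9 + m)*(U + 5/m) (P(U, m) = (U + 5/m)*(m + 9) = (U + 5/m)*(9 + m) = (9 + m)*(U + 5/m))
35*a(P(E, -1), -1) = 35*(-2 - 1) = 35*(-3) = -105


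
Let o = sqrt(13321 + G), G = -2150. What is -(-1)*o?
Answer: sqrt(11171) ≈ 105.69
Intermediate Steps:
o = sqrt(11171) (o = sqrt(13321 - 2150) = sqrt(11171) ≈ 105.69)
-(-1)*o = -(-1)*sqrt(11171) = sqrt(11171)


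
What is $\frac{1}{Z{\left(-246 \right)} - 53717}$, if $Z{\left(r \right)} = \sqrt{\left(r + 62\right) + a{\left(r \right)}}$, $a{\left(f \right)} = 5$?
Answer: $- \frac{53717}{2885516268} - \frac{i \sqrt{179}}{2885516268} \approx -1.8616 \cdot 10^{-5} - 4.6366 \cdot 10^{-9} i$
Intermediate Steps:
$Z{\left(r \right)} = \sqrt{67 + r}$ ($Z{\left(r \right)} = \sqrt{\left(r + 62\right) + 5} = \sqrt{\left(62 + r\right) + 5} = \sqrt{67 + r}$)
$\frac{1}{Z{\left(-246 \right)} - 53717} = \frac{1}{\sqrt{67 - 246} - 53717} = \frac{1}{\sqrt{-179} - 53717} = \frac{1}{i \sqrt{179} - 53717} = \frac{1}{-53717 + i \sqrt{179}}$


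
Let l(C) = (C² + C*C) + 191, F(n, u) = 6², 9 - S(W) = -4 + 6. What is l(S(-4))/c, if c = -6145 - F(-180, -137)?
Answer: -289/6181 ≈ -0.046756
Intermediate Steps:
S(W) = 7 (S(W) = 9 - (-4 + 6) = 9 - 1*2 = 9 - 2 = 7)
F(n, u) = 36
l(C) = 191 + 2*C² (l(C) = (C² + C²) + 191 = 2*C² + 191 = 191 + 2*C²)
c = -6181 (c = -6145 - 1*36 = -6145 - 36 = -6181)
l(S(-4))/c = (191 + 2*7²)/(-6181) = (191 + 2*49)*(-1/6181) = (191 + 98)*(-1/6181) = 289*(-1/6181) = -289/6181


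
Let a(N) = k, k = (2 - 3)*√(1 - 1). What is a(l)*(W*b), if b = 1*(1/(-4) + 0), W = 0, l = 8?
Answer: 0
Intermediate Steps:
b = -¼ (b = 1*(1*(-¼) + 0) = 1*(-¼ + 0) = 1*(-¼) = -¼ ≈ -0.25000)
k = 0 (k = -√0 = -1*0 = 0)
a(N) = 0
a(l)*(W*b) = 0*(0*(-¼)) = 0*0 = 0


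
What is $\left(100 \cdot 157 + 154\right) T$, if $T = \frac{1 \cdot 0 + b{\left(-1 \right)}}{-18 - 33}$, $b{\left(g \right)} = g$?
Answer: $\frac{15854}{51} \approx 310.86$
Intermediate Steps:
$T = \frac{1}{51}$ ($T = \frac{1 \cdot 0 - 1}{-18 - 33} = \frac{0 - 1}{-51} = \left(-1\right) \left(- \frac{1}{51}\right) = \frac{1}{51} \approx 0.019608$)
$\left(100 \cdot 157 + 154\right) T = \left(100 \cdot 157 + 154\right) \frac{1}{51} = \left(15700 + 154\right) \frac{1}{51} = 15854 \cdot \frac{1}{51} = \frac{15854}{51}$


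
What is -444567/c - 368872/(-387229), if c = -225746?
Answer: 255420613355/87415397834 ≈ 2.9219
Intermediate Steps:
-444567/c - 368872/(-387229) = -444567/(-225746) - 368872/(-387229) = -444567*(-1/225746) - 368872*(-1/387229) = 444567/225746 + 368872/387229 = 255420613355/87415397834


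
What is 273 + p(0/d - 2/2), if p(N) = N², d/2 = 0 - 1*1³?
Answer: 274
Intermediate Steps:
d = -2 (d = 2*(0 - 1*1³) = 2*(0 - 1*1) = 2*(0 - 1) = 2*(-1) = -2)
273 + p(0/d - 2/2) = 273 + (0/(-2) - 2/2)² = 273 + (0*(-½) - 2*½)² = 273 + (0 - 1)² = 273 + (-1)² = 273 + 1 = 274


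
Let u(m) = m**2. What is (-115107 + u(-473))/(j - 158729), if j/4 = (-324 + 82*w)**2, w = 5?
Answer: -108622/129145 ≈ -0.84109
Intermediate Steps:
j = 29584 (j = 4*(-324 + 82*5)**2 = 4*(-324 + 410)**2 = 4*86**2 = 4*7396 = 29584)
(-115107 + u(-473))/(j - 158729) = (-115107 + (-473)**2)/(29584 - 158729) = (-115107 + 223729)/(-129145) = 108622*(-1/129145) = -108622/129145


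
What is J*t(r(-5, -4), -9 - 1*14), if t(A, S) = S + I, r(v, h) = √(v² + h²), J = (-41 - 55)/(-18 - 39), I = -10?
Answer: -1056/19 ≈ -55.579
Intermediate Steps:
J = 32/19 (J = -96/(-57) = -96*(-1/57) = 32/19 ≈ 1.6842)
r(v, h) = √(h² + v²)
t(A, S) = -10 + S (t(A, S) = S - 10 = -10 + S)
J*t(r(-5, -4), -9 - 1*14) = 32*(-10 + (-9 - 1*14))/19 = 32*(-10 + (-9 - 14))/19 = 32*(-10 - 23)/19 = (32/19)*(-33) = -1056/19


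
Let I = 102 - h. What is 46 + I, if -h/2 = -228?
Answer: -308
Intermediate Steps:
h = 456 (h = -2*(-228) = 456)
I = -354 (I = 102 - 1*456 = 102 - 456 = -354)
46 + I = 46 - 354 = -308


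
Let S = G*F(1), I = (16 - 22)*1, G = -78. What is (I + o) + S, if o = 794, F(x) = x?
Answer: 710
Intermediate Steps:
I = -6 (I = -6*1 = -6)
S = -78 (S = -78*1 = -78)
(I + o) + S = (-6 + 794) - 78 = 788 - 78 = 710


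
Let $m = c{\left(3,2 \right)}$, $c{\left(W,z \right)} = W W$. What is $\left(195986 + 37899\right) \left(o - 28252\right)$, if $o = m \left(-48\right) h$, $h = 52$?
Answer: $-11861711660$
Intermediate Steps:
$c{\left(W,z \right)} = W^{2}$
$m = 9$ ($m = 3^{2} = 9$)
$o = -22464$ ($o = 9 \left(-48\right) 52 = \left(-432\right) 52 = -22464$)
$\left(195986 + 37899\right) \left(o - 28252\right) = \left(195986 + 37899\right) \left(-22464 - 28252\right) = 233885 \left(-50716\right) = -11861711660$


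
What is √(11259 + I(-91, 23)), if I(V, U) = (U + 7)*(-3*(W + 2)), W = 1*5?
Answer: 3*√1181 ≈ 103.10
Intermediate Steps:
W = 5
I(V, U) = -147 - 21*U (I(V, U) = (U + 7)*(-3*(5 + 2)) = (7 + U)*(-3*7) = (7 + U)*(-21) = -147 - 21*U)
√(11259 + I(-91, 23)) = √(11259 + (-147 - 21*23)) = √(11259 + (-147 - 483)) = √(11259 - 630) = √10629 = 3*√1181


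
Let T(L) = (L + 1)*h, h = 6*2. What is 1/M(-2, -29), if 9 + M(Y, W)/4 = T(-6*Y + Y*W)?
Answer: 1/3372 ≈ 0.00029656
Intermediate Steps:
h = 12
T(L) = 12 + 12*L (T(L) = (L + 1)*12 = (1 + L)*12 = 12 + 12*L)
M(Y, W) = 12 - 288*Y + 48*W*Y (M(Y, W) = -36 + 4*(12 + 12*(-6*Y + Y*W)) = -36 + 4*(12 + 12*(-6*Y + W*Y)) = -36 + 4*(12 + (-72*Y + 12*W*Y)) = -36 + 4*(12 - 72*Y + 12*W*Y) = -36 + (48 - 288*Y + 48*W*Y) = 12 - 288*Y + 48*W*Y)
1/M(-2, -29) = 1/(12 + 48*(-2)*(-6 - 29)) = 1/(12 + 48*(-2)*(-35)) = 1/(12 + 3360) = 1/3372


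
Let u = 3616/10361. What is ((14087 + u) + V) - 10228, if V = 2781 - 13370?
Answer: -69725914/10361 ≈ -6729.6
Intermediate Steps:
V = -10589
u = 3616/10361 (u = 3616*(1/10361) = 3616/10361 ≈ 0.34900)
((14087 + u) + V) - 10228 = ((14087 + 3616/10361) - 10589) - 10228 = (145959023/10361 - 10589) - 10228 = 36246394/10361 - 10228 = -69725914/10361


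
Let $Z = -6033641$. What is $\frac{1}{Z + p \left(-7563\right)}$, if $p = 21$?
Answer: $- \frac{1}{6192464} \approx -1.6149 \cdot 10^{-7}$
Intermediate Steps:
$\frac{1}{Z + p \left(-7563\right)} = \frac{1}{-6033641 + 21 \left(-7563\right)} = \frac{1}{-6033641 - 158823} = \frac{1}{-6192464} = - \frac{1}{6192464}$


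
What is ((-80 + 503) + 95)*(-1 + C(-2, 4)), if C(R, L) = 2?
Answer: 518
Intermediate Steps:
((-80 + 503) + 95)*(-1 + C(-2, 4)) = ((-80 + 503) + 95)*(-1 + 2) = (423 + 95)*1 = 518*1 = 518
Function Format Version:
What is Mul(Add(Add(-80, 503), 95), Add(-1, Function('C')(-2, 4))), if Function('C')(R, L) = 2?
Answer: 518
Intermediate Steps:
Mul(Add(Add(-80, 503), 95), Add(-1, Function('C')(-2, 4))) = Mul(Add(Add(-80, 503), 95), Add(-1, 2)) = Mul(Add(423, 95), 1) = Mul(518, 1) = 518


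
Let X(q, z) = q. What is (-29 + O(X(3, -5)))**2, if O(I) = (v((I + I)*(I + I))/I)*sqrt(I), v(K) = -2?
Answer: 2527/3 + 116*sqrt(3)/3 ≈ 909.31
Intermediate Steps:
O(I) = -2/sqrt(I) (O(I) = (-2/I)*sqrt(I) = -2/sqrt(I))
(-29 + O(X(3, -5)))**2 = (-29 - 2*sqrt(3)/3)**2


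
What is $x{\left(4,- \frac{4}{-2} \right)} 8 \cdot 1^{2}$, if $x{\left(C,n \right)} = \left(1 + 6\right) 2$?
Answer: $112$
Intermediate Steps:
$x{\left(C,n \right)} = 14$ ($x{\left(C,n \right)} = 7 \cdot 2 = 14$)
$x{\left(4,- \frac{4}{-2} \right)} 8 \cdot 1^{2} = 14 \cdot 8 \cdot 1^{2} = 112 \cdot 1 = 112$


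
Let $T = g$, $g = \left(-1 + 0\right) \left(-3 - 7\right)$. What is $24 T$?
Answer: $240$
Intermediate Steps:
$g = 10$ ($g = \left(-1\right) \left(-10\right) = 10$)
$T = 10$
$24 T = 24 \cdot 10 = 240$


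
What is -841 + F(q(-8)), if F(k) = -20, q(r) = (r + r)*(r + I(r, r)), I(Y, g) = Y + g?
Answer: -861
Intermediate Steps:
q(r) = 6*r**2 (q(r) = (r + r)*(r + (r + r)) = (2*r)*(r + 2*r) = (2*r)*(3*r) = 6*r**2)
-841 + F(q(-8)) = -841 - 20 = -861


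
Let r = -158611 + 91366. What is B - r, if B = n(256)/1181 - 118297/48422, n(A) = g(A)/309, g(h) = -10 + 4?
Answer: 396071930432955/5890197346 ≈ 67243.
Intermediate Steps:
g(h) = -6
n(A) = -2/103 (n(A) = -6/309 = -6*1/309 = -2/103)
B = -14390098815/5890197346 (B = -2/103/1181 - 118297/48422 = -2/103*1/1181 - 118297*1/48422 = -2/121643 - 118297/48422 = -14390098815/5890197346 ≈ -2.4431)
r = -67245
B - r = -14390098815/5890197346 - 1*(-67245) = -14390098815/5890197346 + 67245 = 396071930432955/5890197346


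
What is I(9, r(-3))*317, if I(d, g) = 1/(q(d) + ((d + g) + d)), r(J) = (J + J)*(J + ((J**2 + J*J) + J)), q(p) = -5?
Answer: -317/59 ≈ -5.3729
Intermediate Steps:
r(J) = 2*J*(2*J + 2*J**2) (r(J) = (2*J)*(J + ((J**2 + J**2) + J)) = (2*J)*(J + (2*J**2 + J)) = (2*J)*(J + (J + 2*J**2)) = (2*J)*(2*J + 2*J**2) = 2*J*(2*J + 2*J**2))
I(d, g) = 1/(-5 + g + 2*d) (I(d, g) = 1/(-5 + ((d + g) + d)) = 1/(-5 + (g + 2*d)) = 1/(-5 + g + 2*d))
I(9, r(-3))*317 = 317/(-5 + 4*(-3)**2*(1 - 3) + 2*9) = 317/(-5 + 4*9*(-2) + 18) = 317/(-5 - 72 + 18) = 317/(-59) = -1/59*317 = -317/59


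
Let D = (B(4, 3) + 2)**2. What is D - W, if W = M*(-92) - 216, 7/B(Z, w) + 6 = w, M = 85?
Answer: 72325/9 ≈ 8036.1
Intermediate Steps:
B(Z, w) = 7/(-6 + w)
D = 1/9 (D = (7/(-6 + 3) + 2)**2 = (7/(-3) + 2)**2 = (7*(-1/3) + 2)**2 = (-7/3 + 2)**2 = (-1/3)**2 = 1/9 ≈ 0.11111)
W = -8036 (W = 85*(-92) - 216 = -7820 - 216 = -8036)
D - W = 1/9 - 1*(-8036) = 1/9 + 8036 = 72325/9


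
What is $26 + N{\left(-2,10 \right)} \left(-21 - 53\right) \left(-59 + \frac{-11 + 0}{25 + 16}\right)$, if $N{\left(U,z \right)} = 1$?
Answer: $\frac{180886}{41} \approx 4411.9$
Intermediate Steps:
$26 + N{\left(-2,10 \right)} \left(-21 - 53\right) \left(-59 + \frac{-11 + 0}{25 + 16}\right) = 26 + 1 \left(-21 - 53\right) \left(-59 + \frac{-11 + 0}{25 + 16}\right) = 26 + 1 \left(- 74 \left(-59 - \frac{11}{41}\right)\right) = 26 + 1 \left(\left(-74\right) \left(- \frac{2430}{41}\right)\right) = 26 + 1 \cdot \frac{179820}{41} = 26 + \frac{179820}{41} = \frac{180886}{41}$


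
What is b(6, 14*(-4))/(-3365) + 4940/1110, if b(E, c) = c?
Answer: 1668526/373515 ≈ 4.4671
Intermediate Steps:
b(6, 14*(-4))/(-3365) + 4940/1110 = (14*(-4))/(-3365) + 4940/1110 = -56*(-1/3365) + 4940*(1/1110) = 56/3365 + 494/111 = 1668526/373515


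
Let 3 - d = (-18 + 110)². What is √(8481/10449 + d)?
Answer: 14*I*√6464663/387 ≈ 91.979*I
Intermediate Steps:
d = -8461 (d = 3 - (-18 + 110)² = 3 - 1*92² = 3 - 1*8464 = 3 - 8464 = -8461)
√(8481/10449 + d) = √(8481/10449 - 8461) = √(8481*(1/10449) - 8461) = √(2827/3483 - 8461) = √(-29466836/3483) = 14*I*√6464663/387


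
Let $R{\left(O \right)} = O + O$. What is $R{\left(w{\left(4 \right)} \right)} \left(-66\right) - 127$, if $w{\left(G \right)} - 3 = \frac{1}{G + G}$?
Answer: $- \frac{1079}{2} \approx -539.5$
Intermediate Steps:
$w{\left(G \right)} = 3 + \frac{1}{2 G}$ ($w{\left(G \right)} = 3 + \frac{1}{G + G} = 3 + \frac{1}{2 G}$)
$R{\left(O \right)} = 2 O$
$R{\left(w{\left(4 \right)} \right)} \left(-66\right) - 127 = 2 \left(3 + \frac{1}{2 \cdot 4}\right) \left(-66\right) - 127 = 2 \left(3 + \frac{1}{2} \cdot \frac{1}{4}\right) \left(-66\right) - 127 = 2 \left(3 + \frac{1}{8}\right) \left(-66\right) - 127 = 2 \cdot \frac{25}{8} \left(-66\right) - 127 = \frac{25}{4} \left(-66\right) - 127 = - \frac{825}{2} - 127 = - \frac{1079}{2}$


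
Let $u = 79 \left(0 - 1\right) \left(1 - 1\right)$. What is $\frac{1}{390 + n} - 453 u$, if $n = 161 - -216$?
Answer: $\frac{1}{767} \approx 0.0013038$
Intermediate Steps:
$n = 377$ ($n = 161 + 216 = 377$)
$u = 0$ ($u = 79 \left(\left(-1\right) 0\right) = 79 \cdot 0 = 0$)
$\frac{1}{390 + n} - 453 u = \frac{1}{390 + 377} - 0 = \frac{1}{767} + 0 = \frac{1}{767}$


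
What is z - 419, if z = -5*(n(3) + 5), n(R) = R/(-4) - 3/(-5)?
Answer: -1773/4 ≈ -443.25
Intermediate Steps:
n(R) = ⅗ - R/4 (n(R) = R*(-¼) - 3*(-⅕) = -R/4 + ⅗ = ⅗ - R/4)
z = -97/4 (z = -5*((⅗ - ¼*3) + 5) = -5*((⅗ - ¾) + 5) = -5*(-3/20 + 5) = -5*97/20 = -97/4 ≈ -24.250)
z - 419 = -97/4 - 419 = -1773/4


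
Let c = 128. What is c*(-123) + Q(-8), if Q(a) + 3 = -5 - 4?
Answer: -15756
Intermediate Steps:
Q(a) = -12 (Q(a) = -3 + (-5 - 4) = -3 - 9 = -12)
c*(-123) + Q(-8) = 128*(-123) - 12 = -15744 - 12 = -15756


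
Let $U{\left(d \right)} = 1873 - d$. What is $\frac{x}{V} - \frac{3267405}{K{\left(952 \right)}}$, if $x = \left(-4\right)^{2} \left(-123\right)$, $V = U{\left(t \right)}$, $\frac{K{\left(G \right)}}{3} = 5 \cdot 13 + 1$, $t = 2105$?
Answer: $- \frac{10522893}{638} \approx -16494.0$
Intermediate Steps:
$K{\left(G \right)} = 198$ ($K{\left(G \right)} = 3 \left(5 \cdot 13 + 1\right) = 3 \left(65 + 1\right) = 3 \cdot 66 = 198$)
$V = -232$ ($V = 1873 - 2105 = -232$)
$x = -1968$ ($x = 16 \left(-123\right) = -1968$)
$\frac{x}{V} - \frac{3267405}{K{\left(952 \right)}} = - \frac{1968}{-232} - \frac{3267405}{198} = \left(-1968\right) \left(- \frac{1}{232}\right) - \frac{363045}{22} = \frac{246}{29} - \frac{363045}{22} = - \frac{10522893}{638}$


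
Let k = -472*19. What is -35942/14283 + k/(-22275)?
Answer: -24908078/11783475 ≈ -2.1138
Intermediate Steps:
k = -8968
-35942/14283 + k/(-22275) = -35942/14283 - 8968/(-22275) = -35942*1/14283 - 8968*(-1/22275) = -35942/14283 + 8968/22275 = -24908078/11783475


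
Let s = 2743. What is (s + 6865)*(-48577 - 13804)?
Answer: -599356648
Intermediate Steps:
(s + 6865)*(-48577 - 13804) = (2743 + 6865)*(-48577 - 13804) = 9608*(-62381) = -599356648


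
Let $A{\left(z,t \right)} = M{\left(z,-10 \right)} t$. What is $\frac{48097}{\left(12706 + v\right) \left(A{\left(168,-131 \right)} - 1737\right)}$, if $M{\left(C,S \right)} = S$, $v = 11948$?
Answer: $- \frac{6871}{1503894} \approx -0.0045688$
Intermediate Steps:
$A{\left(z,t \right)} = - 10 t$
$\frac{48097}{\left(12706 + v\right) \left(A{\left(168,-131 \right)} - 1737\right)} = \frac{48097}{\left(12706 + 11948\right) \left(\left(-10\right) \left(-131\right) - 1737\right)} = \frac{48097}{24654 \left(1310 - 1737\right)} = \frac{48097}{24654 \left(-427\right)} = \frac{48097}{-10527258} = 48097 \left(- \frac{1}{10527258}\right) = - \frac{6871}{1503894}$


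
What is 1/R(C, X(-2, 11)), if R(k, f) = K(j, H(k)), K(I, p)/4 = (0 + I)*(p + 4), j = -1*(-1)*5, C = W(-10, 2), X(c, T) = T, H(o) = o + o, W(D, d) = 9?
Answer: 1/440 ≈ 0.0022727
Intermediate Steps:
H(o) = 2*o
C = 9
j = 5 (j = 1*5 = 5)
K(I, p) = 4*I*(4 + p) (K(I, p) = 4*((0 + I)*(p + 4)) = 4*(I*(4 + p)) = 4*I*(4 + p))
R(k, f) = 80 + 40*k (R(k, f) = 4*5*(4 + 2*k) = 80 + 40*k)
1/R(C, X(-2, 11)) = 1/(80 + 40*9) = 1/(80 + 360) = 1/440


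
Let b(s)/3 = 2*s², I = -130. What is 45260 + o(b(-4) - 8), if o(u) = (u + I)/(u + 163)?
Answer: 11360218/251 ≈ 45260.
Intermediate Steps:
b(s) = 6*s² (b(s) = 3*(2*s²) = 6*s²)
o(u) = (-130 + u)/(163 + u) (o(u) = (u - 130)/(u + 163) = (-130 + u)/(163 + u))
45260 + o(b(-4) - 8) = 45260 + (-130 + (6*(-4)² - 8))/(163 + (6*(-4)² - 8)) = 45260 + (-130 + (6*16 - 8))/(163 + (6*16 - 8)) = 45260 + (-130 + (96 - 8))/(163 + (96 - 8)) = 45260 + (-130 + 88)/(163 + 88) = 45260 - 42/251 = 11360218/251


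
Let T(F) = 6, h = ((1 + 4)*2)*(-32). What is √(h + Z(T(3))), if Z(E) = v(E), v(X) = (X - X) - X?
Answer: I*√326 ≈ 18.055*I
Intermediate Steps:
h = -320 (h = (5*2)*(-32) = 10*(-32) = -320)
v(X) = -X (v(X) = 0 - X = -X)
Z(E) = -E
√(h + Z(T(3))) = √(-320 - 1*6) = √(-320 - 6) = √(-326) = I*√326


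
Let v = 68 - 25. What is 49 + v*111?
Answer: 4822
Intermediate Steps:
v = 43
49 + v*111 = 49 + 43*111 = 49 + 4773 = 4822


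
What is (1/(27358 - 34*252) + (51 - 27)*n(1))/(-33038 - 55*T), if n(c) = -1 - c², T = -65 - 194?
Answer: 901919/353120470 ≈ 0.0025541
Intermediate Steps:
T = -259
(1/(27358 - 34*252) + (51 - 27)*n(1))/(-33038 - 55*T) = (1/(27358 - 34*252) + (51 - 27)*(-1 - 1*1²))/(-33038 - 55*(-259)) = (1/(27358 - 8568) + 24*(-1 - 1*1))/(-33038 + 14245) = (1/18790 + 24*(-1 - 1))/(-18793) = (1/18790 + 24*(-2))*(-1/18793) = (1/18790 - 48)*(-1/18793) = -901919/18790*(-1/18793) = 901919/353120470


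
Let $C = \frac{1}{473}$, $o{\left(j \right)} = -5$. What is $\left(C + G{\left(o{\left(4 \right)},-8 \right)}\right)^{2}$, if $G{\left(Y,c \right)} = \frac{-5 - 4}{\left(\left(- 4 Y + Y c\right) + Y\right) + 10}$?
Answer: $\frac{17572864}{945255025} \approx 0.018591$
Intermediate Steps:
$G{\left(Y,c \right)} = - \frac{9}{10 - 3 Y + Y c}$ ($G{\left(Y,c \right)} = - \frac{9}{\left(- 3 Y + Y c\right) + 10} = - \frac{9}{10 - 3 Y + Y c}$)
$C = \frac{1}{473} \approx 0.0021142$
$\left(C + G{\left(o{\left(4 \right)},-8 \right)}\right)^{2} = \left(\frac{1}{473} - \frac{9}{10 - -15 - -40}\right)^{2} = \left(\frac{1}{473} - \frac{9}{10 + 15 + 40}\right)^{2} = \left(\frac{1}{473} - \frac{9}{65}\right)^{2} = \left(- \frac{4192}{30745}\right)^{2} = \frac{17572864}{945255025}$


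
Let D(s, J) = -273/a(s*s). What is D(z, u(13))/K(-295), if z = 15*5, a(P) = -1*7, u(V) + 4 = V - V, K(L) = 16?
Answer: 39/16 ≈ 2.4375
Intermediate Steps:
u(V) = -4 (u(V) = -4 + (V - V) = -4 + 0 = -4)
a(P) = -7
z = 75
D(s, J) = 39 (D(s, J) = -273/(-7) = -273*(-1/7) = 39)
D(z, u(13))/K(-295) = 39/16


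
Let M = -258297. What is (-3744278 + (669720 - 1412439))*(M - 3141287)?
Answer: 15253923209248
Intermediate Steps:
(-3744278 + (669720 - 1412439))*(M - 3141287) = (-3744278 + (669720 - 1412439))*(-258297 - 3141287) = (-3744278 - 742719)*(-3399584) = -4486997*(-3399584) = 15253923209248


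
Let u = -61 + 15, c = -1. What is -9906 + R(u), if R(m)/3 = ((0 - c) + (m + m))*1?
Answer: -10179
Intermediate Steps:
u = -46
R(m) = 3 + 6*m (R(m) = 3*(((0 - 1*(-1)) + (m + m))*1) = 3*(((0 + 1) + 2*m)*1) = 3*((1 + 2*m)*1) = 3*(1 + 2*m) = 3 + 6*m)
-9906 + R(u) = -9906 + (3 + 6*(-46)) = -9906 + (3 - 276) = -9906 - 273 = -10179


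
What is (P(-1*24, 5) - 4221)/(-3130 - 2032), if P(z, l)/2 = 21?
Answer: 4179/5162 ≈ 0.80957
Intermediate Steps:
P(z, l) = 42 (P(z, l) = 2*21 = 42)
(P(-1*24, 5) - 4221)/(-3130 - 2032) = (42 - 4221)/(-3130 - 2032) = -4179/(-5162) = -4179*(-1/5162) = 4179/5162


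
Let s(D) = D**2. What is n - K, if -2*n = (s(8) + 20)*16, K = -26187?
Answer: 25515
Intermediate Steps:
n = -672 (n = -(8**2 + 20)*16/2 = -(64 + 20)*16/2 = -42*16 = -1/2*1344 = -672)
n - K = -672 - 1*(-26187) = -672 + 26187 = 25515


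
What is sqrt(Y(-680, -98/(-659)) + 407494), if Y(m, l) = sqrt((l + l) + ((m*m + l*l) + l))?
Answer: sqrt(176966901814 + 3295*sqrt(8032469510))/659 ≈ 638.88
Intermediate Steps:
Y(m, l) = sqrt(l**2 + m**2 + 3*l) (Y(m, l) = sqrt(2*l + ((m**2 + l**2) + l)) = sqrt(2*l + ((l**2 + m**2) + l)) = sqrt(2*l + (l + l**2 + m**2)) = sqrt(l**2 + m**2 + 3*l))
sqrt(Y(-680, -98/(-659)) + 407494) = sqrt(sqrt((-98/(-659))**2 + (-680)**2 + 3*(-98/(-659))) + 407494) = sqrt(sqrt((-98*(-1/659))**2 + 462400 + 3*(-98*(-1/659))) + 407494) = sqrt(sqrt((98/659)**2 + 462400 + 3*(98/659)) + 407494) = sqrt(sqrt(9604/434281 + 462400 + 294/659) + 407494) = sqrt(sqrt(200811737750/434281) + 407494) = sqrt(5*sqrt(8032469510)/659 + 407494) = sqrt(407494 + 5*sqrt(8032469510)/659)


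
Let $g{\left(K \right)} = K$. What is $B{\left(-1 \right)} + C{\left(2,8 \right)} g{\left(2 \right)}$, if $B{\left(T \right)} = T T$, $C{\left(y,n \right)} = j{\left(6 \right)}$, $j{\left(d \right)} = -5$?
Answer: $-9$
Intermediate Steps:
$C{\left(y,n \right)} = -5$
$B{\left(T \right)} = T^{2}$
$B{\left(-1 \right)} + C{\left(2,8 \right)} g{\left(2 \right)} = \left(-1\right)^{2} - 10 = 1 - 10 = -9$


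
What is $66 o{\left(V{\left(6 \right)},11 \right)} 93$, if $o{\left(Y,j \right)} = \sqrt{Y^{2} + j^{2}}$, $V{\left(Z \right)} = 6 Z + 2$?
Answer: $6138 \sqrt{1565} \approx 2.4282 \cdot 10^{5}$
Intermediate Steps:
$V{\left(Z \right)} = 2 + 6 Z$
$66 o{\left(V{\left(6 \right)},11 \right)} 93 = 66 \sqrt{\left(2 + 6 \cdot 6\right)^{2} + 11^{2}} \cdot 93 = 66 \sqrt{\left(2 + 36\right)^{2} + 121} \cdot 93 = 66 \sqrt{38^{2} + 121} \cdot 93 = 66 \sqrt{1444 + 121} \cdot 93 = 66 \sqrt{1565} \cdot 93 = 6138 \sqrt{1565}$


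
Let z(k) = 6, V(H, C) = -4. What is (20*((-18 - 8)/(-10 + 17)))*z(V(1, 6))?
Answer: -3120/7 ≈ -445.71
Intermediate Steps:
(20*((-18 - 8)/(-10 + 17)))*z(V(1, 6)) = (20*((-18 - 8)/(-10 + 17)))*6 = (20*(-26/7))*6 = -520/7*6 = -3120/7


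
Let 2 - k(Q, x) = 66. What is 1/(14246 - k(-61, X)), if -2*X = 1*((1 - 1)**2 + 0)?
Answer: 1/14310 ≈ 6.9881e-5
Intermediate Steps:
X = 0 (X = -((1 - 1)**2 + 0)/2 = -(0**2 + 0)/2 = -(0 + 0)/2 = -0/2 = -1/2*0 = 0)
k(Q, x) = -64 (k(Q, x) = 2 - 1*66 = 2 - 66 = -64)
1/(14246 - k(-61, X)) = 1/(14246 - 1*(-64)) = 1/(14246 + 64) = 1/14310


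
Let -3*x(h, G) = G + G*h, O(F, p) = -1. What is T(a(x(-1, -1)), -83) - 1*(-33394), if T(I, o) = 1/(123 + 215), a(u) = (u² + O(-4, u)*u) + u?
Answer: 11287173/338 ≈ 33394.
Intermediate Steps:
x(h, G) = -G/3 - G*h/3 (x(h, G) = -(G + G*h)/3 = -G/3 - G*h/3)
a(u) = u² (a(u) = (u² - u) + u = u²)
T(I, o) = 1/338
T(a(x(-1, -1)), -83) - 1*(-33394) = 1/338 - 1*(-33394) = 1/338 + 33394 = 11287173/338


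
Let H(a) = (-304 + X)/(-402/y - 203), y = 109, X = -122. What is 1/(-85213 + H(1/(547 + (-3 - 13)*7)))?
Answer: -22529/1919717243 ≈ -1.1736e-5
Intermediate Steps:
H(a) = 46434/22529 (H(a) = (-304 - 122)/(-402/109 - 203) = -426/(-402*1/109 - 203) = -426/(-402/109 - 203) = -426/(-22529/109) = -426*(-109/22529) = 46434/22529)
1/(-85213 + H(1/(547 + (-3 - 13)*7))) = 1/(-85213 + 46434/22529) = 1/(-1919717243/22529) = -22529/1919717243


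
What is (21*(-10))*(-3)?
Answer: 630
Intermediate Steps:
(21*(-10))*(-3) = -210*(-3) = 630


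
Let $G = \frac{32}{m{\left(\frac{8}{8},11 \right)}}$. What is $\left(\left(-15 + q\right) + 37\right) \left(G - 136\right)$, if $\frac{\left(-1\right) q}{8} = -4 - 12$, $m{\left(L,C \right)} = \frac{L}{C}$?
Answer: $32400$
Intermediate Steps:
$q = 128$ ($q = - 8 \left(-4 - 12\right) = \left(-8\right) \left(-16\right) = 128$)
$G = 352$ ($G = \frac{32}{\frac{8}{8} \cdot \frac{1}{11}} = \frac{32}{8 \cdot \frac{1}{8} \cdot \frac{1}{11}} = \frac{32}{1 \cdot \frac{1}{11}} = 32 \frac{1}{\frac{1}{11}} = 32 \cdot 11 = 352$)
$\left(\left(-15 + q\right) + 37\right) \left(G - 136\right) = \left(\left(-15 + 128\right) + 37\right) \left(352 - 136\right) = \left(113 + 37\right) 216 = 150 \cdot 216 = 32400$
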